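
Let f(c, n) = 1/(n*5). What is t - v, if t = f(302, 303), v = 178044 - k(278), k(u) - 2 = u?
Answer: -269312459/1515 ≈ -1.7776e+5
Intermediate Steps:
k(u) = 2 + u
f(c, n) = 1/(5*n)
v = 177764 (v = 178044 - (2 + 278) = 178044 - 1*280 = 178044 - 280 = 177764)
t = 1/1515 (t = (⅕)/303 = (⅕)*(1/303) = 1/1515 ≈ 0.00066007)
t - v = 1/1515 - 1*177764 = 1/1515 - 177764 = -269312459/1515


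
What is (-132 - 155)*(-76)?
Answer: 21812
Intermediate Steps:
(-132 - 155)*(-76) = -287*(-76) = 21812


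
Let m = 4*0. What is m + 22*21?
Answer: 462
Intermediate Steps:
m = 0
m + 22*21 = 0 + 22*21 = 0 + 462 = 462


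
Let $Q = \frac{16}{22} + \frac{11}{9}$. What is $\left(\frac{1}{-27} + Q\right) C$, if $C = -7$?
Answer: $- \frac{3976}{297} \approx -13.387$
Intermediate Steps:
$Q = \frac{193}{99}$ ($Q = 16 \cdot \frac{1}{22} + 11 \cdot \frac{1}{9} = \frac{8}{11} + \frac{11}{9} = \frac{193}{99} \approx 1.9495$)
$\left(\frac{1}{-27} + Q\right) C = \left(\frac{1}{-27} + \frac{193}{99}\right) \left(-7\right) = \left(- \frac{1}{27} + \frac{193}{99}\right) \left(-7\right) = \frac{568}{297} \left(-7\right) = - \frac{3976}{297}$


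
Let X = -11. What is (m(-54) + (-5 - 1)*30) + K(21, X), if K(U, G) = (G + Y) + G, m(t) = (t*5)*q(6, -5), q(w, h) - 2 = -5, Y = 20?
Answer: 628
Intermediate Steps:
q(w, h) = -3 (q(w, h) = 2 - 5 = -3)
m(t) = -15*t (m(t) = (t*5)*(-3) = (5*t)*(-3) = -15*t)
K(U, G) = 20 + 2*G (K(U, G) = (G + 20) + G = (20 + G) + G = 20 + 2*G)
(m(-54) + (-5 - 1)*30) + K(21, X) = (-15*(-54) + (-5 - 1)*30) + (20 + 2*(-11)) = (810 - 6*30) + (20 - 22) = (810 - 180) - 2 = 630 - 2 = 628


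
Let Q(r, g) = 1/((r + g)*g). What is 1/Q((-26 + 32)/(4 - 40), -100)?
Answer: 30050/3 ≈ 10017.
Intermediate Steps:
Q(r, g) = 1/(g*(g + r)) (Q(r, g) = 1/((g + r)*g) = 1/(g*(g + r)))
1/Q((-26 + 32)/(4 - 40), -100) = 1/(1/((-100)*(-100 + (-26 + 32)/(4 - 40)))) = 1/(-1/(100*(-100 + 6/(-36)))) = 1/(-1/(100*(-100 + 6*(-1/36)))) = 1/(-1/(100*(-100 - ⅙))) = 1/(-1/(100*(-601/6))) = 1/(-1/100*(-6/601)) = 1/(3/30050) = 30050/3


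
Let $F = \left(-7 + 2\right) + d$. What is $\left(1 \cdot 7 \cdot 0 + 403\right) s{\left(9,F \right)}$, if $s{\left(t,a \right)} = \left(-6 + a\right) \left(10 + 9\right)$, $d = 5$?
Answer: $-45942$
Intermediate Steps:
$F = 0$ ($F = \left(-7 + 2\right) + 5 = -5 + 5 = 0$)
$s{\left(t,a \right)} = -114 + 19 a$ ($s{\left(t,a \right)} = \left(-6 + a\right) 19 = -114 + 19 a$)
$\left(1 \cdot 7 \cdot 0 + 403\right) s{\left(9,F \right)} = \left(1 \cdot 7 \cdot 0 + 403\right) \left(-114 + 19 \cdot 0\right) = \left(7 \cdot 0 + 403\right) \left(-114 + 0\right) = \left(0 + 403\right) \left(-114\right) = 403 \left(-114\right) = -45942$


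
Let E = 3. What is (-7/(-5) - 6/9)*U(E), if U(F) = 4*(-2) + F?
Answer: -11/3 ≈ -3.6667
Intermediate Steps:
U(F) = -8 + F
(-7/(-5) - 6/9)*U(E) = (-7/(-5) - 6/9)*(-8 + 3) = (-7*(-⅕) - 6*⅑)*(-5) = (7/5 - ⅔)*(-5) = (11/15)*(-5) = -11/3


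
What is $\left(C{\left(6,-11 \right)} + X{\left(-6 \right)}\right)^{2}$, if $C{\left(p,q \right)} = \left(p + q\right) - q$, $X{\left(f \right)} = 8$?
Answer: $196$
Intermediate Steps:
$C{\left(p,q \right)} = p$
$\left(C{\left(6,-11 \right)} + X{\left(-6 \right)}\right)^{2} = \left(6 + 8\right)^{2} = 14^{2} = 196$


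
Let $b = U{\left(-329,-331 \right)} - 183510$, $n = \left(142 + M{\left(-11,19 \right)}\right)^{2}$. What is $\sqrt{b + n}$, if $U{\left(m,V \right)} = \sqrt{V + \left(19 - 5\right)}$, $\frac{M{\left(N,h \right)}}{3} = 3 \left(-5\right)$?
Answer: $\sqrt{-174101 + i \sqrt{317}} \approx 0.021 + 417.25 i$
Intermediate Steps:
$M{\left(N,h \right)} = -45$ ($M{\left(N,h \right)} = 3 \cdot 3 \left(-5\right) = 3 \left(-15\right) = -45$)
$U{\left(m,V \right)} = \sqrt{14 + V}$ ($U{\left(m,V \right)} = \sqrt{V + \left(19 - 5\right)} = \sqrt{V + 14} = \sqrt{14 + V}$)
$n = 9409$ ($n = \left(142 - 45\right)^{2} = 97^{2} = 9409$)
$b = -183510 + i \sqrt{317}$ ($b = \sqrt{14 - 331} - 183510 = \sqrt{-317} - 183510 = i \sqrt{317} - 183510 = -183510 + i \sqrt{317} \approx -1.8351 \cdot 10^{5} + 17.805 i$)
$\sqrt{b + n} = \sqrt{\left(-183510 + i \sqrt{317}\right) + 9409} = \sqrt{-174101 + i \sqrt{317}}$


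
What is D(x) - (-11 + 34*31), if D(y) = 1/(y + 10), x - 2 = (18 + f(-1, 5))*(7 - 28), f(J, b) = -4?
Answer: -294127/282 ≈ -1043.0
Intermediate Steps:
x = -292 (x = 2 + (18 - 4)*(7 - 28) = 2 + 14*(-21) = 2 - 294 = -292)
D(y) = 1/(10 + y)
D(x) - (-11 + 34*31) = 1/(10 - 292) - (-11 + 34*31) = 1/(-282) - (-11 + 1054) = -1/282 - 1*1043 = -1/282 - 1043 = -294127/282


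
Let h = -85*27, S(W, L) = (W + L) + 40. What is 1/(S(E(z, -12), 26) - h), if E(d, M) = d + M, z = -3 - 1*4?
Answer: 1/2342 ≈ 0.00042699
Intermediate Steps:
z = -7 (z = -3 - 4 = -7)
E(d, M) = M + d
S(W, L) = 40 + L + W (S(W, L) = (L + W) + 40 = 40 + L + W)
h = -2295 (h = -85*27 = -2295)
1/(S(E(z, -12), 26) - h) = 1/((40 + 26 + (-12 - 7)) - 1*(-2295)) = 1/((40 + 26 - 19) + 2295) = 1/(47 + 2295) = 1/2342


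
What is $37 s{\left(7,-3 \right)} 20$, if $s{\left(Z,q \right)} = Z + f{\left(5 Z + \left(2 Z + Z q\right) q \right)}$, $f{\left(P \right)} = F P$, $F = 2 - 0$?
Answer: $88060$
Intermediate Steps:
$F = 2$ ($F = 2 + 0 = 2$)
$f{\left(P \right)} = 2 P$
$s{\left(Z,q \right)} = 11 Z + 2 q \left(2 Z + Z q\right)$ ($s{\left(Z,q \right)} = Z + 2 \left(5 Z + \left(2 Z + Z q\right) q\right) = Z + 2 \left(5 Z + q \left(2 Z + Z q\right)\right) = Z + \left(10 Z + 2 q \left(2 Z + Z q\right)\right) = 11 Z + 2 q \left(2 Z + Z q\right)$)
$37 s{\left(7,-3 \right)} 20 = 37 \cdot 7 \left(11 + 2 \left(-3\right)^{2} + 4 \left(-3\right)\right) 20 = 37 \cdot 7 \left(11 + 2 \cdot 9 - 12\right) 20 = 37 \cdot 7 \left(11 + 18 - 12\right) 20 = 37 \cdot 7 \cdot 17 \cdot 20 = 37 \cdot 119 \cdot 20 = 4403 \cdot 20 = 88060$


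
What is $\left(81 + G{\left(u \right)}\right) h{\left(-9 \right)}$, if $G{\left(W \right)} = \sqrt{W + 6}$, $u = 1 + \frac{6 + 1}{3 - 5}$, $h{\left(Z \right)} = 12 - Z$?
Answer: $1701 + \frac{21 \sqrt{14}}{2} \approx 1740.3$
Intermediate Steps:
$u = - \frac{5}{2}$ ($u = 1 + \frac{7}{-2} = 1 + 7 \left(- \frac{1}{2}\right) = 1 - \frac{7}{2} = - \frac{5}{2} \approx -2.5$)
$G{\left(W \right)} = \sqrt{6 + W}$
$\left(81 + G{\left(u \right)}\right) h{\left(-9 \right)} = \left(81 + \sqrt{6 - \frac{5}{2}}\right) \left(12 - -9\right) = \left(81 + \sqrt{\frac{7}{2}}\right) \left(12 + 9\right) = \left(81 + \frac{\sqrt{14}}{2}\right) 21 = 1701 + \frac{21 \sqrt{14}}{2}$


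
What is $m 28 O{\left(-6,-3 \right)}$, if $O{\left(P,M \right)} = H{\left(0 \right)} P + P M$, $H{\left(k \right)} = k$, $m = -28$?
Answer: $-14112$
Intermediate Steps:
$O{\left(P,M \right)} = M P$ ($O{\left(P,M \right)} = 0 P + P M = 0 + M P = M P$)
$m 28 O{\left(-6,-3 \right)} = \left(-28\right) 28 \left(\left(-3\right) \left(-6\right)\right) = \left(-784\right) 18 = -14112$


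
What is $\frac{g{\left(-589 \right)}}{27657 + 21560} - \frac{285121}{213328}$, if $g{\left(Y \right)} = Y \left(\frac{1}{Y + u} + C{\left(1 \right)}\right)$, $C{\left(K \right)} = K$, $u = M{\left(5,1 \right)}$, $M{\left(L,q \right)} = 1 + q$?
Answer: $- \frac{8310884763371}{6163126771312} \approx -1.3485$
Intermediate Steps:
$u = 2$ ($u = 1 + 1 = 2$)
$g{\left(Y \right)} = Y \left(1 + \frac{1}{2 + Y}\right)$ ($g{\left(Y \right)} = Y \left(\frac{1}{Y + 2} + 1\right) = Y \left(\frac{1}{2 + Y} + 1\right) = Y \left(1 + \frac{1}{2 + Y}\right)$)
$\frac{g{\left(-589 \right)}}{27657 + 21560} - \frac{285121}{213328} = \frac{\left(-589\right) \frac{1}{2 - 589} \left(3 - 589\right)}{27657 + 21560} - \frac{285121}{213328} = \frac{\left(-589\right) \frac{1}{-587} \left(-586\right)}{49217} - \frac{285121}{213328} = \left(-589\right) \left(- \frac{1}{587}\right) \left(-586\right) \frac{1}{49217} - \frac{285121}{213328} = \left(- \frac{345154}{587}\right) \frac{1}{49217} - \frac{285121}{213328} = - \frac{345154}{28890379} - \frac{285121}{213328} = - \frac{8310884763371}{6163126771312}$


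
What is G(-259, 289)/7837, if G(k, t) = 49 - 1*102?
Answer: -53/7837 ≈ -0.0067628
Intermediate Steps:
G(k, t) = -53 (G(k, t) = 49 - 102 = -53)
G(-259, 289)/7837 = -53/7837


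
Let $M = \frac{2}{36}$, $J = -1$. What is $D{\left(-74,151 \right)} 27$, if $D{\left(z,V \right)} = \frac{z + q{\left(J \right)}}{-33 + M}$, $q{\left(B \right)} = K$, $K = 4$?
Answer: $\frac{34020}{593} \approx 57.369$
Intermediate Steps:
$M = \frac{1}{18}$ ($M = 2 \cdot \frac{1}{36} = \frac{1}{18} \approx 0.055556$)
$q{\left(B \right)} = 4$
$D{\left(z,V \right)} = - \frac{72}{593} - \frac{18 z}{593}$ ($D{\left(z,V \right)} = \frac{z + 4}{-33 + \frac{1}{18}} = \frac{4 + z}{- \frac{593}{18}} = \left(4 + z\right) \left(- \frac{18}{593}\right) = - \frac{72}{593} - \frac{18 z}{593}$)
$D{\left(-74,151 \right)} 27 = \left(- \frac{72}{593} - - \frac{1332}{593}\right) 27 = \left(- \frac{72}{593} + \frac{1332}{593}\right) 27 = \frac{1260}{593} \cdot 27 = \frac{34020}{593}$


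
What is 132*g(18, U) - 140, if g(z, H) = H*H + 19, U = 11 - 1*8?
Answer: 3556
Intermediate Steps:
U = 3 (U = 11 - 8 = 3)
g(z, H) = 19 + H**2 (g(z, H) = H**2 + 19 = 19 + H**2)
132*g(18, U) - 140 = 132*(19 + 3**2) - 140 = 132*(19 + 9) - 140 = 132*28 - 140 = 3696 - 140 = 3556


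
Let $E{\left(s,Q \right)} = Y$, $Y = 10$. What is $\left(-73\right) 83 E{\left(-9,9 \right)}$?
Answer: $-60590$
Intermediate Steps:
$E{\left(s,Q \right)} = 10$
$\left(-73\right) 83 E{\left(-9,9 \right)} = \left(-73\right) 83 \cdot 10 = \left(-6059\right) 10 = -60590$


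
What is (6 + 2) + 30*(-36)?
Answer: -1072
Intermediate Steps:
(6 + 2) + 30*(-36) = 8 - 1080 = -1072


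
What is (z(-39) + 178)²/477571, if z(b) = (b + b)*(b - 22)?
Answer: 24364096/477571 ≈ 51.017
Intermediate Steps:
z(b) = 2*b*(-22 + b) (z(b) = (2*b)*(-22 + b) = 2*b*(-22 + b))
(z(-39) + 178)²/477571 = (2*(-39)*(-22 - 39) + 178)²/477571 = (2*(-39)*(-61) + 178)²*(1/477571) = (4758 + 178)²*(1/477571) = 4936²*(1/477571) = 24364096*(1/477571) = 24364096/477571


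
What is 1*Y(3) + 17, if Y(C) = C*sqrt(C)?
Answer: 17 + 3*sqrt(3) ≈ 22.196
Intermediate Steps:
Y(C) = C**(3/2)
1*Y(3) + 17 = 1*3**(3/2) + 17 = 1*(3*sqrt(3)) + 17 = 3*sqrt(3) + 17 = 17 + 3*sqrt(3)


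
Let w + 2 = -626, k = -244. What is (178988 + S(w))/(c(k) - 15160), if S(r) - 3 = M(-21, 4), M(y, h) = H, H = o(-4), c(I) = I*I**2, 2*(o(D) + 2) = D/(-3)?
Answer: -536969/43625832 ≈ -0.012309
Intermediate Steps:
o(D) = -2 - D/6 (o(D) = -2 + (D/(-3))/2 = -2 + (D*(-1/3))/2 = -2 + (-D/3)/2 = -2 - D/6)
c(I) = I**3
H = -4/3 (H = -2 - 1/6*(-4) = -2 + 2/3 = -4/3 ≈ -1.3333)
w = -628 (w = -2 - 626 = -628)
M(y, h) = -4/3
S(r) = 5/3 (S(r) = 3 - 4/3 = 5/3)
(178988 + S(w))/(c(k) - 15160) = (178988 + 5/3)/((-244)**3 - 15160) = 536969/(3*(-14526784 - 15160)) = (536969/3)/(-14541944) = (536969/3)*(-1/14541944) = -536969/43625832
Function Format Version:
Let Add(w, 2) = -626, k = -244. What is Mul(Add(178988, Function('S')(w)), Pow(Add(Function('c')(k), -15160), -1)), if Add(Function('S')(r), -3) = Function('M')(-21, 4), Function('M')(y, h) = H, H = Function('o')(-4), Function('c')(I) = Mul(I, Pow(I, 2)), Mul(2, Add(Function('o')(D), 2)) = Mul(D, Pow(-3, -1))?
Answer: Rational(-536969, 43625832) ≈ -0.012309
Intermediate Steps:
Function('o')(D) = Add(-2, Mul(Rational(-1, 6), D)) (Function('o')(D) = Add(-2, Mul(Rational(1, 2), Mul(D, Pow(-3, -1)))) = Add(-2, Mul(Rational(1, 2), Mul(D, Rational(-1, 3)))) = Add(-2, Mul(Rational(1, 2), Mul(Rational(-1, 3), D))) = Add(-2, Mul(Rational(-1, 6), D)))
Function('c')(I) = Pow(I, 3)
H = Rational(-4, 3) (H = Add(-2, Mul(Rational(-1, 6), -4)) = Add(-2, Rational(2, 3)) = Rational(-4, 3) ≈ -1.3333)
w = -628 (w = Add(-2, -626) = -628)
Function('M')(y, h) = Rational(-4, 3)
Function('S')(r) = Rational(5, 3) (Function('S')(r) = Add(3, Rational(-4, 3)) = Rational(5, 3))
Mul(Add(178988, Function('S')(w)), Pow(Add(Function('c')(k), -15160), -1)) = Mul(Add(178988, Rational(5, 3)), Pow(Add(Pow(-244, 3), -15160), -1)) = Mul(Rational(536969, 3), Pow(Add(-14526784, -15160), -1)) = Mul(Rational(536969, 3), Pow(-14541944, -1)) = Mul(Rational(536969, 3), Rational(-1, 14541944)) = Rational(-536969, 43625832)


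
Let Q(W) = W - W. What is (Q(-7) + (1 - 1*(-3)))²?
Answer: 16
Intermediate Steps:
Q(W) = 0
(Q(-7) + (1 - 1*(-3)))² = (0 + (1 - 1*(-3)))² = (0 + (1 + 3))² = (0 + 4)² = 4² = 16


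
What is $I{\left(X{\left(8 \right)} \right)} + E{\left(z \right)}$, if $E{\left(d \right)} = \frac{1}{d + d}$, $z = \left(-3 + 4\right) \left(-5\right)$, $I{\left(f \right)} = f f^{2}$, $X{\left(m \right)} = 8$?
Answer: $\frac{5119}{10} \approx 511.9$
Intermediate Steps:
$I{\left(f \right)} = f^{3}$
$z = -5$ ($z = 1 \left(-5\right) = -5$)
$E{\left(d \right)} = \frac{1}{2 d}$
$I{\left(X{\left(8 \right)} \right)} + E{\left(z \right)} = 8^{3} + \frac{1}{2 \left(-5\right)} = 512 + \frac{1}{2} \left(- \frac{1}{5}\right) = 512 - \frac{1}{10} = \frac{5119}{10}$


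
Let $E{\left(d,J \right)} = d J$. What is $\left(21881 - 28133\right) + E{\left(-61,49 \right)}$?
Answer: $-9241$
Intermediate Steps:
$E{\left(d,J \right)} = J d$
$\left(21881 - 28133\right) + E{\left(-61,49 \right)} = \left(21881 - 28133\right) + 49 \left(-61\right) = -6252 - 2989 = -9241$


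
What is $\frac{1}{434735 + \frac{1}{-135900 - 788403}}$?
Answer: $\frac{924303}{401826864704} \approx 2.3003 \cdot 10^{-6}$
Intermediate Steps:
$\frac{1}{434735 + \frac{1}{-135900 - 788403}} = \frac{1}{434735 + \frac{1}{-924303}} = \frac{1}{434735 - \frac{1}{924303}} = \frac{1}{\frac{401826864704}{924303}} = \frac{924303}{401826864704}$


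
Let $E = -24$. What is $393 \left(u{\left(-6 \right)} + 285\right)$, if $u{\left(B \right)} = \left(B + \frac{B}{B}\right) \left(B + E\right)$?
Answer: $170955$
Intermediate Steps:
$u{\left(B \right)} = \left(1 + B\right) \left(-24 + B\right)$ ($u{\left(B \right)} = \left(B + \frac{B}{B}\right) \left(B - 24\right) = \left(B + 1\right) \left(-24 + B\right) = \left(1 + B\right) \left(-24 + B\right)$)
$393 \left(u{\left(-6 \right)} + 285\right) = 393 \left(\left(-24 + \left(-6\right)^{2} - -138\right) + 285\right) = 393 \left(\left(-24 + 36 + 138\right) + 285\right) = 393 \left(150 + 285\right) = 393 \cdot 435 = 170955$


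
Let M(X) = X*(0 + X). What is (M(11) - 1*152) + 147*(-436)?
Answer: -64123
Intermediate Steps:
M(X) = X² (M(X) = X*X = X²)
(M(11) - 1*152) + 147*(-436) = (11² - 1*152) + 147*(-436) = (121 - 152) - 64092 = -31 - 64092 = -64123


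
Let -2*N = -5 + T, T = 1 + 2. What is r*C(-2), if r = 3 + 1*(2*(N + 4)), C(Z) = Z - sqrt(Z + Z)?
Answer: -26 - 26*I ≈ -26.0 - 26.0*I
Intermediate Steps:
T = 3
C(Z) = Z - sqrt(2)*sqrt(Z) (C(Z) = Z - sqrt(2*Z) = Z - sqrt(2)*sqrt(Z))
N = 1 (N = -(-5 + 3)/2 = -1/2*(-2) = 1)
r = 13 (r = 3 + 1*(2*(1 + 4)) = 3 + 1*(2*5) = 3 + 1*10 = 3 + 10 = 13)
r*C(-2) = 13*(-2 - sqrt(2)*sqrt(-2)) = 13*(-2 - sqrt(2)*I*sqrt(2)) = 13*(-2 - 2*I) = -26 - 26*I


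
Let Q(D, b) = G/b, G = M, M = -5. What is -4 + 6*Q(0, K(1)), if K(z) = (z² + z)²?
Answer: -23/2 ≈ -11.500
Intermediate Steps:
K(z) = (z + z²)²
G = -5
Q(D, b) = -5/b
-4 + 6*Q(0, K(1)) = -4 + 6*(-5/(1 + 1)²) = -4 + 6*(-5/(1*2²)) = -4 + 6*(-5/(1*4)) = -4 + 6*(-5/4) = -4 - 15/2 = -23/2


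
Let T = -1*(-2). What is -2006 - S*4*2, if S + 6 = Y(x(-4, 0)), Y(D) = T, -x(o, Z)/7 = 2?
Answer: -1974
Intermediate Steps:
T = 2
x(o, Z) = -14 (x(o, Z) = -7*2 = -14)
Y(D) = 2
S = -4 (S = -6 + 2 = -4)
-2006 - S*4*2 = -2006 - (-4)*4*2 = -2006 - (-4)*8 = -2006 - 1*(-32) = -2006 + 32 = -1974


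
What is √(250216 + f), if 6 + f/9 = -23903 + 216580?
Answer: 7*√40495 ≈ 1408.6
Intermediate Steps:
f = 1734039 (f = -54 + 9*(-23903 + 216580) = -54 + 9*192677 = -54 + 1734093 = 1734039)
√(250216 + f) = √(250216 + 1734039) = √1984255 = 7*√40495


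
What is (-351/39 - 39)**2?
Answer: 2304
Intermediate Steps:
(-351/39 - 39)**2 = (-351*1/39 - 39)**2 = (-9 - 39)**2 = (-48)**2 = 2304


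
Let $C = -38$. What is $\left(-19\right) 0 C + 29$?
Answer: $29$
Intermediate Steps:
$\left(-19\right) 0 C + 29 = \left(-19\right) 0 \left(-38\right) + 29 = 0 \left(-38\right) + 29 = 0 + 29 = 29$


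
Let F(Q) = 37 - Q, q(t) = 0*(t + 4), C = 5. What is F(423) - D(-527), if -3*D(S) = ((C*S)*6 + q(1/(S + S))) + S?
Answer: -17495/3 ≈ -5831.7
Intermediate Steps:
q(t) = 0 (q(t) = 0*(4 + t) = 0)
D(S) = -31*S/3 (D(S) = -(((5*S)*6 + 0) + S)/3 = -((30*S + 0) + S)/3 = -(30*S + S)/3 = -31*S/3)
F(423) - D(-527) = (37 - 1*423) - (-31)*(-527)/3 = (37 - 423) - 1*16337/3 = -386 - 16337/3 = -17495/3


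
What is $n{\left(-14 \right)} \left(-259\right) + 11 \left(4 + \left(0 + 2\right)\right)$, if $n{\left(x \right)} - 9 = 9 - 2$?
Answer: $-4078$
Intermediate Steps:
$n{\left(x \right)} = 16$ ($n{\left(x \right)} = 9 + \left(9 - 2\right) = 9 + 7 = 16$)
$n{\left(-14 \right)} \left(-259\right) + 11 \left(4 + \left(0 + 2\right)\right) = 16 \left(-259\right) + 11 \left(4 + \left(0 + 2\right)\right) = -4144 + 11 \left(4 + 2\right) = -4144 + 11 \cdot 6 = -4144 + 66 = -4078$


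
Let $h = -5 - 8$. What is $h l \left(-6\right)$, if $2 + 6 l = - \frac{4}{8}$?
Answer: $- \frac{65}{2} \approx -32.5$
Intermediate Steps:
$l = - \frac{5}{12}$ ($l = - \frac{1}{3} + \frac{\left(-4\right) \frac{1}{8}}{6} = - \frac{1}{3} + \frac{1}{6} \left(- \frac{1}{2}\right) = - \frac{1}{3} - \frac{1}{12} = - \frac{5}{12} \approx -0.41667$)
$h = -13$
$h l \left(-6\right) = \left(-13\right) \left(- \frac{5}{12}\right) \left(-6\right) = \frac{65}{12} \left(-6\right) = - \frac{65}{2}$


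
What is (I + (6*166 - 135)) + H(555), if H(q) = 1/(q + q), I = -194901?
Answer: -215384399/1110 ≈ -1.9404e+5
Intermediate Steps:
H(q) = 1/(2*q)
(I + (6*166 - 135)) + H(555) = (-194901 + (6*166 - 135)) + (1/2)/555 = (-194901 + (996 - 135)) + (1/2)*(1/555) = (-194901 + 861) + 1/1110 = -194040 + 1/1110 = -215384399/1110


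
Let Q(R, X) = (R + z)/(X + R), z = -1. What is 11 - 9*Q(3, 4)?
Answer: 59/7 ≈ 8.4286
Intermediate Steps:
Q(R, X) = (-1 + R)/(R + X) (Q(R, X) = (R - 1)/(X + R) = (-1 + R)/(R + X))
11 - 9*Q(3, 4) = 11 - 9*(-1 + 3)/(3 + 4) = 11 - 9*2/7 = 11 - 18/7 = 59/7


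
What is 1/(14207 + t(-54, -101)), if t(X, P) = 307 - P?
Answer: 1/14615 ≈ 6.8423e-5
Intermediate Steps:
1/(14207 + t(-54, -101)) = 1/(14207 + (307 - 1*(-101))) = 1/(14207 + (307 + 101)) = 1/(14207 + 408) = 1/14615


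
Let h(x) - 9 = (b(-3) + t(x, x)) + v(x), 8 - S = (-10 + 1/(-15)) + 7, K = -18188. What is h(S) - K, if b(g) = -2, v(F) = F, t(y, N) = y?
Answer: 273257/15 ≈ 18217.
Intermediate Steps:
S = 166/15 (S = 8 - ((-10 + 1/(-15)) + 7) = 8 - ((-10 - 1/15) + 7) = 8 - (-151/15 + 7) = 8 - 1*(-46/15) = 8 + 46/15 = 166/15 ≈ 11.067)
h(x) = 7 + 2*x (h(x) = 9 + ((-2 + x) + x) = 9 + (-2 + 2*x) = 7 + 2*x)
h(S) - K = (7 + 2*(166/15)) - 1*(-18188) = (7 + 332/15) + 18188 = 437/15 + 18188 = 273257/15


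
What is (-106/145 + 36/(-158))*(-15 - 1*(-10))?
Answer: 10984/2291 ≈ 4.7944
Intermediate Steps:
(-106/145 + 36/(-158))*(-15 - 1*(-10)) = (-106*1/145 + 36*(-1/158))*(-15 + 10) = (-106/145 - 18/79)*(-5) = -10984/11455*(-5) = 10984/2291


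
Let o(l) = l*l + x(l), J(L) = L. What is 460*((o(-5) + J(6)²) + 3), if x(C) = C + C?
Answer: 24840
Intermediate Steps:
x(C) = 2*C
o(l) = l² + 2*l (o(l) = l*l + 2*l = l² + 2*l)
460*((o(-5) + J(6)²) + 3) = 460*((-5*(2 - 5) + 6²) + 3) = 460*((-5*(-3) + 36) + 3) = 460*((15 + 36) + 3) = 460*(51 + 3) = 460*54 = 24840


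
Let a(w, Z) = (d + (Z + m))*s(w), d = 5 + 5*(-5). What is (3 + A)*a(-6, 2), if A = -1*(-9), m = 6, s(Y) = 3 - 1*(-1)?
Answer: -576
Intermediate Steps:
s(Y) = 4 (s(Y) = 3 + 1 = 4)
d = -20 (d = 5 - 25 = -20)
a(w, Z) = -56 + 4*Z (a(w, Z) = (-20 + (Z + 6))*4 = (-20 + (6 + Z))*4 = (-14 + Z)*4 = -56 + 4*Z)
A = 9
(3 + A)*a(-6, 2) = (3 + 9)*(-56 + 4*2) = 12*(-56 + 8) = 12*(-48) = -576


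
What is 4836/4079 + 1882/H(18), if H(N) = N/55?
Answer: 211152169/36711 ≈ 5751.7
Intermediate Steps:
H(N) = N/55 (H(N) = N*(1/55) = N/55)
4836/4079 + 1882/H(18) = 4836/4079 + 1882/(((1/55)*18)) = 4836*(1/4079) + 1882/(18/55) = 4836/4079 + 1882*(55/18) = 4836/4079 + 51755/9 = 211152169/36711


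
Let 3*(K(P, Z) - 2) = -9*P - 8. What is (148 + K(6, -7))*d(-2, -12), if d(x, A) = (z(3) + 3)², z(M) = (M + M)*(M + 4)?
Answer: 261900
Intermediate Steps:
K(P, Z) = -⅔ - 3*P (K(P, Z) = 2 + (-9*P - 8)/3 = 2 + (-8 - 9*P)/3 = 2 + (-8/3 - 3*P) = -⅔ - 3*P)
z(M) = 2*M*(4 + M) (z(M) = (2*M)*(4 + M) = 2*M*(4 + M))
d(x, A) = 2025 (d(x, A) = (2*3*(4 + 3) + 3)² = (2*3*7 + 3)² = (42 + 3)² = 45² = 2025)
(148 + K(6, -7))*d(-2, -12) = (148 + (-⅔ - 3*6))*2025 = (148 + (-⅔ - 18))*2025 = (148 - 56/3)*2025 = (388/3)*2025 = 261900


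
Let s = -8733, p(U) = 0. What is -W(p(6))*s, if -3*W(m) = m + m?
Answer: 0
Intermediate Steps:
W(m) = -2*m/3 (W(m) = -(m + m)/3 = -2*m/3)
-W(p(6))*s = -(-2/3*0)*(-8733) = -0*(-8733) = -1*0 = 0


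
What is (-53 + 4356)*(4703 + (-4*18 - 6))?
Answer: 19901375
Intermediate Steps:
(-53 + 4356)*(4703 + (-4*18 - 6)) = 4303*(4703 + (-72 - 6)) = 4303*(4703 - 78) = 4303*4625 = 19901375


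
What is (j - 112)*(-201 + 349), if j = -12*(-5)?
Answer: -7696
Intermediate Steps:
j = 60
(j - 112)*(-201 + 349) = (60 - 112)*(-201 + 349) = -52*148 = -7696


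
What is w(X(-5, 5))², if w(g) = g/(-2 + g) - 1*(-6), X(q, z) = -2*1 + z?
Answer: 81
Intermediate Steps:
X(q, z) = -2 + z
w(g) = 6 + g/(-2 + g) (w(g) = g/(-2 + g) + 6 = 6 + g/(-2 + g))
w(X(-5, 5))² = ((-12 + 7*(-2 + 5))/(-2 + (-2 + 5)))² = ((-12 + 7*3)/(-2 + 3))² = ((-12 + 21)/1)² = (1*9)² = 9² = 81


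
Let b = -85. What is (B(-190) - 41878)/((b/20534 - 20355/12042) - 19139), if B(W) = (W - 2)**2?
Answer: 51658913583/197205321443 ≈ 0.26195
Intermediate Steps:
B(W) = (-2 + W)**2
(B(-190) - 41878)/((b/20534 - 20355/12042) - 19139) = ((-2 - 190)**2 - 41878)/((-85/20534 - 20355/12042) - 19139) = ((-192)**2 - 41878)/((-85*1/20534 - 20355*1/12042) - 19139) = (36864 - 41878)/((-85/20534 - 6785/4014) - 19139) = -5014/(-34916095/20605869 - 19139) = -5014/(-394410642886/20605869) = -5014*(-20605869/394410642886) = 51658913583/197205321443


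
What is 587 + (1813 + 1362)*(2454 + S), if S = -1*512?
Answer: 6166437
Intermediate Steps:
S = -512
587 + (1813 + 1362)*(2454 + S) = 587 + (1813 + 1362)*(2454 - 512) = 587 + 3175*1942 = 587 + 6165850 = 6166437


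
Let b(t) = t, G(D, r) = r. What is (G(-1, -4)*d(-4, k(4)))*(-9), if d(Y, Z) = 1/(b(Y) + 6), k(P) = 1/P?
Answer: 18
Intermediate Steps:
k(P) = 1/P
d(Y, Z) = 1/(6 + Y) (d(Y, Z) = 1/(Y + 6) = 1/(6 + Y))
(G(-1, -4)*d(-4, k(4)))*(-9) = -4/(6 - 4)*(-9) = -4/2*(-9) = -4*1/2*(-9) = -2*(-9) = 18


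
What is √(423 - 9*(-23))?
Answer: 3*√70 ≈ 25.100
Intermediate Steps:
√(423 - 9*(-23)) = √(423 + 207) = √630 = 3*√70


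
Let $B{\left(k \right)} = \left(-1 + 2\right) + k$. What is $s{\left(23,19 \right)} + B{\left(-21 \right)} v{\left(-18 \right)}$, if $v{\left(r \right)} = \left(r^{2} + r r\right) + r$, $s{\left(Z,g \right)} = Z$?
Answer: $-12577$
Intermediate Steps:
$v{\left(r \right)} = r + 2 r^{2}$ ($v{\left(r \right)} = \left(r^{2} + r^{2}\right) + r = 2 r^{2} + r = r + 2 r^{2}$)
$B{\left(k \right)} = 1 + k$
$s{\left(23,19 \right)} + B{\left(-21 \right)} v{\left(-18 \right)} = 23 + \left(1 - 21\right) \left(- 18 \left(1 + 2 \left(-18\right)\right)\right) = 23 - 20 \left(- 18 \left(1 - 36\right)\right) = 23 - 20 \left(\left(-18\right) \left(-35\right)\right) = 23 - 12600 = -12577$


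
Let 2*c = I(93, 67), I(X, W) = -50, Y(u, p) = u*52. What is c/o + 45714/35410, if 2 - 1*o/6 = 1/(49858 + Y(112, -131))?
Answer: -4686850352/5915045745 ≈ -0.79236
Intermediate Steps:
Y(u, p) = 52*u
c = -25 (c = (1/2)*(-50) = -25)
o = 334089/27841 (o = 12 - 6/(49858 + 52*112) = 12 - 6/(49858 + 5824) = 12 - 6/55682 = 12 - 6*1/55682 = 12 - 3/27841 = 334089/27841 ≈ 12.000)
c/o + 45714/35410 = -25/334089/27841 + 45714/35410 = -25*27841/334089 + 45714*(1/35410) = -696025/334089 + 22857/17705 = -4686850352/5915045745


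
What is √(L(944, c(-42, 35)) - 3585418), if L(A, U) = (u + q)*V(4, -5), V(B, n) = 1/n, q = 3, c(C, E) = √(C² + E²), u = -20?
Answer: 3*I*√9959485/5 ≈ 1893.5*I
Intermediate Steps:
L(A, U) = 17/5 (L(A, U) = (-20 + 3)/(-5) = -17*(-⅕) = 17/5)
√(L(944, c(-42, 35)) - 3585418) = √(17/5 - 3585418) = √(-17927073/5) = 3*I*√9959485/5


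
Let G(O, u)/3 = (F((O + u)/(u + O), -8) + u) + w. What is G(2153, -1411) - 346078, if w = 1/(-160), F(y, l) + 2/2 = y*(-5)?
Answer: -56052643/160 ≈ -3.5033e+5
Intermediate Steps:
F(y, l) = -1 - 5*y (F(y, l) = -1 + y*(-5) = -1 - 5*y)
w = -1/160 ≈ -0.0062500
G(O, u) = -2883/160 + 3*u (G(O, u) = 3*(((-1 - 5*(O + u)/(u + O)) + u) - 1/160) = 3*(((-1 - 5*(O + u)/(O + u)) + u) - 1/160) = 3*(((-1 - 5*1) + u) - 1/160) = 3*(((-1 - 5) + u) - 1/160) = 3*((-6 + u) - 1/160) = 3*(-961/160 + u) = -2883/160 + 3*u)
G(2153, -1411) - 346078 = (-2883/160 + 3*(-1411)) - 346078 = (-2883/160 - 4233) - 346078 = -680163/160 - 346078 = -56052643/160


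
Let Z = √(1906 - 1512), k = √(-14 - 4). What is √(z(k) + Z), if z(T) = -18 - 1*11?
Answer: √(-29 + √394) ≈ 3.025*I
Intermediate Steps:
k = 3*I*√2 (k = √(-18) = 3*I*√2 ≈ 4.2426*I)
z(T) = -29 (z(T) = -18 - 11 = -29)
Z = √394 ≈ 19.849
√(z(k) + Z) = √(-29 + √394)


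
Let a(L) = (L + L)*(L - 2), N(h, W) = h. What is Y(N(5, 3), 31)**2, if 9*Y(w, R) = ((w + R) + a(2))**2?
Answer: 20736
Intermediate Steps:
a(L) = 2*L*(-2 + L) (a(L) = (2*L)*(-2 + L) = 2*L*(-2 + L))
Y(w, R) = (R + w)**2/9 (Y(w, R) = ((w + R) + 2*2*(-2 + 2))**2/9 = ((R + w) + 2*2*0)**2/9 = ((R + w) + 0)**2/9 = (R + w)**2/9)
Y(N(5, 3), 31)**2 = ((31 + 5)**2/9)**2 = ((1/9)*36**2)**2 = ((1/9)*1296)**2 = 144**2 = 20736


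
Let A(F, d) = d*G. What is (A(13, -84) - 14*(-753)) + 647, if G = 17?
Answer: 9761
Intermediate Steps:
A(F, d) = 17*d (A(F, d) = d*17 = 17*d)
(A(13, -84) - 14*(-753)) + 647 = (17*(-84) - 14*(-753)) + 647 = (-1428 + 10542) + 647 = 9114 + 647 = 9761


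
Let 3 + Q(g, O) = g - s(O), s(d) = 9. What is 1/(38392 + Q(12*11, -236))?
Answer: 1/38512 ≈ 2.5966e-5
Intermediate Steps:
Q(g, O) = -12 + g (Q(g, O) = -3 + (g - 1*9) = -3 + (g - 9) = -3 + (-9 + g) = -12 + g)
1/(38392 + Q(12*11, -236)) = 1/(38392 + (-12 + 12*11)) = 1/(38392 + (-12 + 132)) = 1/(38392 + 120) = 1/38512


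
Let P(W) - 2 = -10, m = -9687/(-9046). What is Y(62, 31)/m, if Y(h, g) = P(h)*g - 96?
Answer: -3111824/9687 ≈ -321.24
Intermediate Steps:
m = 9687/9046 (m = -9687*(-1/9046) = 9687/9046 ≈ 1.0709)
P(W) = -8 (P(W) = 2 - 10 = -8)
Y(h, g) = -96 - 8*g (Y(h, g) = -8*g - 96 = -96 - 8*g)
Y(62, 31)/m = (-96 - 8*31)/(9687/9046) = (-96 - 248)*(9046/9687) = -344*9046/9687 = -3111824/9687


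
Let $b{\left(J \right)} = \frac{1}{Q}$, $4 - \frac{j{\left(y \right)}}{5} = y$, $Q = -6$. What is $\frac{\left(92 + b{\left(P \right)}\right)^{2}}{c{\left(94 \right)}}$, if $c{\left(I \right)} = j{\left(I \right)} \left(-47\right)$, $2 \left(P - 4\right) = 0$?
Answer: $\frac{303601}{761400} \approx 0.39874$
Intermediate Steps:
$P = 4$ ($P = 4 + \frac{1}{2} \cdot 0 = 4 + 0 = 4$)
$j{\left(y \right)} = 20 - 5 y$
$b{\left(J \right)} = - \frac{1}{6}$ ($b{\left(J \right)} = \frac{1}{-6} = - \frac{1}{6}$)
$c{\left(I \right)} = -940 + 235 I$ ($c{\left(I \right)} = \left(20 - 5 I\right) \left(-47\right) = -940 + 235 I$)
$\frac{\left(92 + b{\left(P \right)}\right)^{2}}{c{\left(94 \right)}} = \frac{\left(92 - \frac{1}{6}\right)^{2}}{-940 + 235 \cdot 94} = \frac{\left(\frac{551}{6}\right)^{2}}{-940 + 22090} = \frac{303601}{36 \cdot 21150} = \frac{303601}{36} \cdot \frac{1}{21150} = \frac{303601}{761400}$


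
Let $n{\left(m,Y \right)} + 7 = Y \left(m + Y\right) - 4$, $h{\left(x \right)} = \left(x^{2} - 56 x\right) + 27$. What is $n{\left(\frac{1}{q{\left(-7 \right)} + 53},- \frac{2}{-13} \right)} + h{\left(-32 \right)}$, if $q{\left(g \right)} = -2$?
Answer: $\frac{24409238}{8619} \approx 2832.0$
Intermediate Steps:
$h{\left(x \right)} = 27 + x^{2} - 56 x$
$n{\left(m,Y \right)} = -11 + Y \left(Y + m\right)$ ($n{\left(m,Y \right)} = -7 + \left(Y \left(m + Y\right) - 4\right) = -7 + \left(Y \left(Y + m\right) - 4\right) = -7 + \left(-4 + Y \left(Y + m\right)\right) = -11 + Y \left(Y + m\right)$)
$n{\left(\frac{1}{q{\left(-7 \right)} + 53},- \frac{2}{-13} \right)} + h{\left(-32 \right)} = \left(-11 + \left(- \frac{2}{-13}\right)^{2} + \frac{\left(-2\right) \frac{1}{-13}}{-2 + 53}\right) + \left(27 + \left(-32\right)^{2} - -1792\right) = \left(-11 + \left(\left(-2\right) \left(- \frac{1}{13}\right)\right)^{2} + \frac{\left(-2\right) \left(- \frac{1}{13}\right)}{51}\right) + \left(27 + 1024 + 1792\right) = \left(-11 + \left(\frac{2}{13}\right)^{2} + \frac{2}{13} \cdot \frac{1}{51}\right) + 2843 = \left(-11 + \frac{4}{169} + \frac{2}{663}\right) + 2843 = - \frac{94579}{8619} + 2843 = \frac{24409238}{8619}$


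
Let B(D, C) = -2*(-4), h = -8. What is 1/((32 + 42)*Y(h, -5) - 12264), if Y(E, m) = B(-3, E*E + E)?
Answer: -1/11672 ≈ -8.5675e-5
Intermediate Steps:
B(D, C) = 8
Y(E, m) = 8
1/((32 + 42)*Y(h, -5) - 12264) = 1/((32 + 42)*8 - 12264) = 1/(74*8 - 12264) = 1/(592 - 12264) = 1/(-11672) = -1/11672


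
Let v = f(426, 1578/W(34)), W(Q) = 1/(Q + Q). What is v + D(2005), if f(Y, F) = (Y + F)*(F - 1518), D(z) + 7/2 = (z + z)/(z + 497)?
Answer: 28513607096813/2502 ≈ 1.1396e+10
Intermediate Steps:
W(Q) = 1/(2*Q)
D(z) = -7/2 + 2*z/(497 + z) (D(z) = -7/2 + (z + z)/(z + 497) = -7/2 + (2*z)/(497 + z) = -7/2 + 2*z/(497 + z))
f(Y, F) = (-1518 + F)*(F + Y) (f(Y, F) = (F + Y)*(-1518 + F) = (-1518 + F)*(F + Y))
v = 11396325780 (v = (1578/(((½)/34)))² - 2395404/((½)/34) - 1518*426 + (1578/(((½)/34)))*426 = (1578/(((½)*(1/34))))² - 2395404/((½)*(1/34)) - 646668 + (1578/(((½)*(1/34))))*426 = (1578/(1/68))² - 2395404/1/68 - 646668 + (1578/(1/68))*426 = (1578*68)² - 2395404*68 - 646668 + (1578*68)*426 = 107304² - 1518*107304 - 646668 + 107304*426 = 11514148416 - 162887472 - 646668 + 45711504 = 11396325780)
v + D(2005) = 11396325780 + (-3479 - 3*2005)/(2*(497 + 2005)) = 11396325780 + (½)*(-3479 - 6015)/2502 = 11396325780 + (½)*(1/2502)*(-9494) = 11396325780 - 4747/2502 = 28513607096813/2502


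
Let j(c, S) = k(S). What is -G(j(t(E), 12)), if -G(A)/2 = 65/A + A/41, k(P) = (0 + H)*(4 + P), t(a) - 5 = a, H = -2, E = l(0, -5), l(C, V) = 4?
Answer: -3689/656 ≈ -5.6235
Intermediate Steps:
E = 4
t(a) = 5 + a
k(P) = -8 - 2*P (k(P) = (0 - 2)*(4 + P) = -2*(4 + P) = -8 - 2*P)
j(c, S) = -8 - 2*S
G(A) = -130/A - 2*A/41 (G(A) = -2*(65/A + A/41) = -130/A - 2*A/41)
-G(j(t(E), 12)) = -(-130/(-8 - 2*12) - 2*(-8 - 2*12)/41) = -(-130/(-8 - 24) - 2*(-8 - 24)/41) = -(-130/(-32) - 2/41*(-32)) = -(-130*(-1/32) + 64/41) = -(65/16 + 64/41) = -1*3689/656 = -3689/656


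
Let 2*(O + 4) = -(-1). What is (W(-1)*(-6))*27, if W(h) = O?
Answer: 567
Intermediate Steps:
O = -7/2 (O = -4 + (-(-1))/2 = -4 + (-1*(-1))/2 = -4 + (1/2)*1 = -4 + 1/2 = -7/2 ≈ -3.5000)
W(h) = -7/2
(W(-1)*(-6))*27 = -7/2*(-6)*27 = 21*27 = 567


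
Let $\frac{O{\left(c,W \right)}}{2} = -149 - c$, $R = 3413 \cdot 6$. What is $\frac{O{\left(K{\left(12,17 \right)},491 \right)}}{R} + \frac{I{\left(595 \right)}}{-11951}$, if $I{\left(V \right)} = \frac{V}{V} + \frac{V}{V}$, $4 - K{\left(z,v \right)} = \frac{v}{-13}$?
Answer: $- \frac{24239920}{1590761757} \approx -0.015238$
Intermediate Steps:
$K{\left(z,v \right)} = 4 + \frac{v}{13}$ ($K{\left(z,v \right)} = 4 - \frac{v}{-13} = 4 - v \left(- \frac{1}{13}\right) = 4 - - \frac{v}{13} = 4 + \frac{v}{13}$)
$R = 20478$
$I{\left(V \right)} = 2$ ($I{\left(V \right)} = 1 + 1 = 2$)
$O{\left(c,W \right)} = -298 - 2 c$ ($O{\left(c,W \right)} = 2 \left(-149 - c\right) = -298 - 2 c$)
$\frac{O{\left(K{\left(12,17 \right)},491 \right)}}{R} + \frac{I{\left(595 \right)}}{-11951} = \frac{-298 - 2 \left(4 + \frac{1}{13} \cdot 17\right)}{20478} + \frac{2}{-11951} = \left(-298 - 2 \left(4 + \frac{17}{13}\right)\right) \frac{1}{20478} + 2 \left(- \frac{1}{11951}\right) = \left(-298 - \frac{138}{13}\right) \frac{1}{20478} - \frac{2}{11951} = \left(- \frac{4012}{13}\right) \frac{1}{20478} - \frac{2}{11951} = - \frac{2006}{133107} - \frac{2}{11951} = - \frac{24239920}{1590761757}$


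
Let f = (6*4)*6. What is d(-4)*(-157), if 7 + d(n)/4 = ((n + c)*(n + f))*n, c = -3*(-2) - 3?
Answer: -347284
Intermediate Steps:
f = 144 (f = 24*6 = 144)
c = 3 (c = 6 - 3 = 3)
d(n) = -28 + 4*n*(3 + n)*(144 + n) (d(n) = -28 + 4*(((n + 3)*(n + 144))*n) = -28 + 4*(((3 + n)*(144 + n))*n) = -28 + 4*(n*(3 + n)*(144 + n)) = -28 + 4*n*(3 + n)*(144 + n))
d(-4)*(-157) = (-28 + 4*(-4)**3 + 588*(-4)**2 + 1728*(-4))*(-157) = (-28 + 4*(-64) + 588*16 - 6912)*(-157) = (-28 - 256 + 9408 - 6912)*(-157) = 2212*(-157) = -347284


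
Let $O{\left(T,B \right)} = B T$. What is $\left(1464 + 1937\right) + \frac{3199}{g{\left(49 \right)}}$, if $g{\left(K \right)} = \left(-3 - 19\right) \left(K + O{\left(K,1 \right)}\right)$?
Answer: $\frac{1047051}{308} \approx 3399.5$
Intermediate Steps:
$g{\left(K \right)} = - 44 K$ ($g{\left(K \right)} = \left(-3 - 19\right) \left(K + 1 K\right) = - 22 \left(K + K\right) = - 22 \cdot 2 K = - 44 K$)
$\left(1464 + 1937\right) + \frac{3199}{g{\left(49 \right)}} = \left(1464 + 1937\right) + \frac{3199}{\left(-44\right) 49} = 3401 + \frac{3199}{-2156} = 3401 + 3199 \left(- \frac{1}{2156}\right) = 3401 - \frac{457}{308} = \frac{1047051}{308}$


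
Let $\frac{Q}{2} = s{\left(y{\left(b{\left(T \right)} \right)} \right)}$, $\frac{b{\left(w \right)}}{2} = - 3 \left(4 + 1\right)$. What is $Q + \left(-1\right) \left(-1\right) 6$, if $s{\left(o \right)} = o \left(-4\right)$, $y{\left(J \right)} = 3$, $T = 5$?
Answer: $-18$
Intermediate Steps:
$b{\left(w \right)} = -30$ ($b{\left(w \right)} = 2 \left(- 3 \left(4 + 1\right)\right) = 2 \left(\left(-3\right) 5\right) = 2 \left(-15\right) = -30$)
$s{\left(o \right)} = - 4 o$
$Q = -24$ ($Q = 2 \left(\left(-4\right) 3\right) = 2 \left(-12\right) = -24$)
$Q + \left(-1\right) \left(-1\right) 6 = -24 + \left(-1\right) \left(-1\right) 6 = -24 + 1 \cdot 6 = -24 + 6 = -18$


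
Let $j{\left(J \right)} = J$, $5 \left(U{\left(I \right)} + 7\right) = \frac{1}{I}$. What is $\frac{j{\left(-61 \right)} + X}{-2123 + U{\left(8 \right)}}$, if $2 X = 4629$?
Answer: $- \frac{90140}{85199} \approx -1.058$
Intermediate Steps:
$U{\left(I \right)} = -7 + \frac{1}{5 I}$
$X = \frac{4629}{2}$ ($X = \frac{1}{2} \cdot 4629 = \frac{4629}{2} \approx 2314.5$)
$\frac{j{\left(-61 \right)} + X}{-2123 + U{\left(8 \right)}} = \frac{-61 + \frac{4629}{2}}{-2123 - \left(7 - \frac{1}{5 \cdot 8}\right)} = \frac{4507}{2 \left(-2123 + \left(-7 + \frac{1}{5} \cdot \frac{1}{8}\right)\right)} = \frac{4507}{2 \left(-2123 + \left(-7 + \frac{1}{40}\right)\right)} = \frac{4507}{2 \left(-2123 - \frac{279}{40}\right)} = \frac{4507}{2 \left(- \frac{85199}{40}\right)} = \frac{4507}{2} \left(- \frac{40}{85199}\right) = - \frac{90140}{85199}$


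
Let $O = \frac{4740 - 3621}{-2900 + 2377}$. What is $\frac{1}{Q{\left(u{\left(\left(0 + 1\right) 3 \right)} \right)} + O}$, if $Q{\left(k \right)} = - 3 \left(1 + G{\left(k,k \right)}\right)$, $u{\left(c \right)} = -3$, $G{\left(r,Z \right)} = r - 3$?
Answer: $\frac{523}{6726} \approx 0.077758$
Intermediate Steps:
$G{\left(r,Z \right)} = -3 + r$
$Q{\left(k \right)} = 6 - 3 k$ ($Q{\left(k \right)} = - 3 \left(1 + \left(-3 + k\right)\right) = - 3 \left(-2 + k\right) = 6 - 3 k$)
$O = - \frac{1119}{523}$ ($O = \frac{1119}{-523} = 1119 \left(- \frac{1}{523}\right) = - \frac{1119}{523} \approx -2.1396$)
$\frac{1}{Q{\left(u{\left(\left(0 + 1\right) 3 \right)} \right)} + O} = \frac{1}{\left(6 - -9\right) - \frac{1119}{523}} = \frac{1}{\left(6 + 9\right) - \frac{1119}{523}} = \frac{1}{15 - \frac{1119}{523}} = \frac{1}{\frac{6726}{523}} = \frac{523}{6726}$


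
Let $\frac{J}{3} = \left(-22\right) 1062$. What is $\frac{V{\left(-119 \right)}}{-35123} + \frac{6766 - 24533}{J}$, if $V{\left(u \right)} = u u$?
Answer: $- \frac{33503861}{223803756} \approx -0.1497$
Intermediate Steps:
$J = -70092$ ($J = 3 \left(\left(-22\right) 1062\right) = 3 \left(-23364\right) = -70092$)
$V{\left(u \right)} = u^{2}$
$\frac{V{\left(-119 \right)}}{-35123} + \frac{6766 - 24533}{J} = \frac{\left(-119\right)^{2}}{-35123} + \frac{6766 - 24533}{-70092} = 14161 \left(- \frac{1}{35123}\right) - - \frac{17767}{70092} = - \frac{14161}{35123} + \frac{17767}{70092} = - \frac{33503861}{223803756}$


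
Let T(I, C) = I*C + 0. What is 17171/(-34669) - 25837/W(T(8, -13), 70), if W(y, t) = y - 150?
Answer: 891381519/8805926 ≈ 101.23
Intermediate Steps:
T(I, C) = C*I (T(I, C) = C*I + 0 = C*I)
W(y, t) = -150 + y
17171/(-34669) - 25837/W(T(8, -13), 70) = 17171/(-34669) - 25837/(-150 - 13*8) = 17171*(-1/34669) - 25837/(-150 - 104) = -17171/34669 - 25837/(-254) = -17171/34669 - 25837*(-1/254) = -17171/34669 + 25837/254 = 891381519/8805926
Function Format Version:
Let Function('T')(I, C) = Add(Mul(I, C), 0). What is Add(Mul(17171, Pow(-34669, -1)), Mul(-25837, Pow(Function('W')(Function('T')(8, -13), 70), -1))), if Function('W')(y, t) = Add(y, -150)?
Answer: Rational(891381519, 8805926) ≈ 101.23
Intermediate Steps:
Function('T')(I, C) = Mul(C, I) (Function('T')(I, C) = Add(Mul(C, I), 0) = Mul(C, I))
Function('W')(y, t) = Add(-150, y)
Add(Mul(17171, Pow(-34669, -1)), Mul(-25837, Pow(Function('W')(Function('T')(8, -13), 70), -1))) = Add(Mul(17171, Pow(-34669, -1)), Mul(-25837, Pow(Add(-150, Mul(-13, 8)), -1))) = Add(Mul(17171, Rational(-1, 34669)), Mul(-25837, Pow(Add(-150, -104), -1))) = Add(Rational(-17171, 34669), Mul(-25837, Pow(-254, -1))) = Add(Rational(-17171, 34669), Mul(-25837, Rational(-1, 254))) = Add(Rational(-17171, 34669), Rational(25837, 254)) = Rational(891381519, 8805926)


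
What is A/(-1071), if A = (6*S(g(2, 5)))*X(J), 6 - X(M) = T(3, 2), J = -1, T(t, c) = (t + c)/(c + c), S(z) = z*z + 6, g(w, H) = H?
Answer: -589/714 ≈ -0.82493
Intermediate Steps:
S(z) = 6 + z**2 (S(z) = z**2 + 6 = 6 + z**2)
T(t, c) = (c + t)/(2*c) (T(t, c) = (c + t)/((2*c)) = (c + t)*(1/(2*c)) = (c + t)/(2*c))
X(M) = 19/4 (X(M) = 6 - (2 + 3)/(2*2) = 6 - 5/(2*2) = 6 - 1*5/4 = 6 - 5/4 = 19/4)
A = 1767/2 (A = (6*(6 + 5**2))*(19/4) = (6*(6 + 25))*(19/4) = (6*31)*(19/4) = 186*(19/4) = 1767/2 ≈ 883.50)
A/(-1071) = (1767/2)/(-1071) = (1767/2)*(-1/1071) = -589/714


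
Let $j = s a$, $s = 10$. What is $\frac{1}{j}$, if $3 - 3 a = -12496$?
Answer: $\frac{3}{124990} \approx 2.4002 \cdot 10^{-5}$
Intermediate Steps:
$a = \frac{12499}{3}$ ($a = 1 - - \frac{12496}{3} = 1 + \frac{12496}{3} = \frac{12499}{3} \approx 4166.3$)
$j = \frac{124990}{3}$ ($j = 10 \cdot \frac{12499}{3} = \frac{124990}{3} \approx 41663.0$)
$\frac{1}{j} = \frac{1}{\frac{124990}{3}} = \frac{3}{124990}$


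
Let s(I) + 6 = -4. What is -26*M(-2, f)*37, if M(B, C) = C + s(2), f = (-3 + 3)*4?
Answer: 9620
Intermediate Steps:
s(I) = -10 (s(I) = -6 - 4 = -10)
f = 0 (f = 0*4 = 0)
M(B, C) = -10 + C (M(B, C) = C - 10 = -10 + C)
-26*M(-2, f)*37 = -26*(-10 + 0)*37 = -26*(-10)*37 = 260*37 = 9620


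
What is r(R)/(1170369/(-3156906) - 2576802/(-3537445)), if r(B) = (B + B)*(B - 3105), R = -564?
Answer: 5135297976813734160/443845080823 ≈ 1.1570e+7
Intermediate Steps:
r(B) = 2*B*(-3105 + B) (r(B) = (2*B)*(-3105 + B) = 2*B*(-3105 + B))
r(R)/(1170369/(-3156906) - 2576802/(-3537445)) = (2*(-564)*(-3105 - 564))/(1170369/(-3156906) - 2576802/(-3537445)) = (2*(-564)*(-3669))/(1170369*(-1/3156906) - 2576802*(-1/3537445)) = 4138632/(-390123/1052302 + 2576802/3537445) = 4138632/(1331535242469/3722460448390) = 4138632*(3722460448390/1331535242469) = 5135297976813734160/443845080823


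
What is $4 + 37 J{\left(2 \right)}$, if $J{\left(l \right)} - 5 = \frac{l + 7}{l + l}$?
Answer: $\frac{1089}{4} \approx 272.25$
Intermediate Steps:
$J{\left(l \right)} = 5 + \frac{7 + l}{2 l}$ ($J{\left(l \right)} = 5 + \frac{l + 7}{l + l} = 5 + \frac{7 + l}{2 l}$)
$4 + 37 J{\left(2 \right)} = 4 + 37 \frac{7 + 11 \cdot 2}{2 \cdot 2} = 4 + 37 \cdot \frac{1}{2} \cdot \frac{1}{2} \left(7 + 22\right) = 4 + 37 \cdot \frac{1}{2} \cdot \frac{1}{2} \cdot 29 = 4 + 37 \cdot \frac{29}{4} = 4 + \frac{1073}{4} = \frac{1089}{4}$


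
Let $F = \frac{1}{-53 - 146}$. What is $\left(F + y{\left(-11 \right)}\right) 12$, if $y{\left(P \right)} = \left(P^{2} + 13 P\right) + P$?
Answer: $- \frac{78816}{199} \approx -396.06$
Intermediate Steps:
$y{\left(P \right)} = P^{2} + 14 P$
$F = - \frac{1}{199}$ ($F = \frac{1}{-199} = - \frac{1}{199} \approx -0.0050251$)
$\left(F + y{\left(-11 \right)}\right) 12 = \left(- \frac{1}{199} - 11 \left(14 - 11\right)\right) 12 = \left(- \frac{1}{199} - 33\right) 12 = \left(- \frac{6568}{199}\right) 12 = - \frac{78816}{199}$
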